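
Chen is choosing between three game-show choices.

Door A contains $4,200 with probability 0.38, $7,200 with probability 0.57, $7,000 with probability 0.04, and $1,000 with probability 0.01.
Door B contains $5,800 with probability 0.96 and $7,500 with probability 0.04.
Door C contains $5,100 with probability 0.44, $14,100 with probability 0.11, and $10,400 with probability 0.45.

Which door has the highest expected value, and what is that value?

Door A = 0.38 × 4200 + 0.57 × 7200 + 0.04 × 7000 + 0.01 × 1000 = 1596 + 4104 + 280 + 10 = 5990
Door B = 0.96 × 5800 + 0.04 × 7500 = 5568 + 300 = 5868
Door C = 0.44 × 5100 + 0.11 × 14100 + 0.45 × 10400 = 2244 + 1551 + 4680 = 8475

Door C ($8,475)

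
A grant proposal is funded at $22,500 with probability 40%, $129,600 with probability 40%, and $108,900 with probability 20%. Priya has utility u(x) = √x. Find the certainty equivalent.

E[u] = 0.4·√22500 + 0.4·√129600 + 0.2·√108900 = 0.4·150 + 0.4·360 + 0.2·330 = 270
CE = (270)² = 72900

$72,900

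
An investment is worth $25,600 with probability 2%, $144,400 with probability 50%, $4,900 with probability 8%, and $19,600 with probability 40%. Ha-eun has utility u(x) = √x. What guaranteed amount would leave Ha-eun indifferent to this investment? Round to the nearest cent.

E[u] = 0.02·√25600 + 0.5·√144400 + 0.08·√4900 + 0.4·√19600 = 0.02·160 + 0.5·380 + 0.08·70 + 0.4·140 = 254.8
CE = (254.8)² = 64923.04

$64,923.04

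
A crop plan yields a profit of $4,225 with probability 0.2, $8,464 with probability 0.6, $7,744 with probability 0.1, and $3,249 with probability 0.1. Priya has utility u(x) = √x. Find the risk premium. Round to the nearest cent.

$183.41

E[u] = 0.2·√4225 + 0.6·√8464 + 0.1·√7744 + 0.1·√3249 = 0.2·65 + 0.6·92 + 0.1·88 + 0.1·57 = 82.7
CE = (82.7)² = 6839.29
Risk premium = EV − CE = 7022.7 − 6839.29 = 183.41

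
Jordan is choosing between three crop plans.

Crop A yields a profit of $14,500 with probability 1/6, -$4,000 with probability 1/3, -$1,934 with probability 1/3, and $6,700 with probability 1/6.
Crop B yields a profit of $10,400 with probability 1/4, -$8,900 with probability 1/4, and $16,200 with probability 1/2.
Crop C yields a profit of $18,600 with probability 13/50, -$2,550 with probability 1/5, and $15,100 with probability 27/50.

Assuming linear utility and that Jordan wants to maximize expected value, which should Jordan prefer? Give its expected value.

Crop C ($12,480)

Crop A = 1/6 × 14500 + 1/3 × (-4000) + 1/3 × (-1934) + 1/6 × 6700 = 2416.6667 − 1333.3333 − 644.6667 + 1116.6667 = 1555.3333
Crop B = 1/4 × 10400 + 1/4 × (-8900) + 1/2 × 16200 = 2600 − 2225 + 8100 = 8475
Crop C = 13/50 × 18600 + 1/5 × (-2550) + 27/50 × 15100 = 4836 − 510 + 8154 = 12480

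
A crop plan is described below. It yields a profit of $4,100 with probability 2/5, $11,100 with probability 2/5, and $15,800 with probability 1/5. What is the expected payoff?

$9,240

EV = 2/5 × 4100 + 2/5 × 11100 + 1/5 × 15800 = 1640 + 4440 + 3160 = 9240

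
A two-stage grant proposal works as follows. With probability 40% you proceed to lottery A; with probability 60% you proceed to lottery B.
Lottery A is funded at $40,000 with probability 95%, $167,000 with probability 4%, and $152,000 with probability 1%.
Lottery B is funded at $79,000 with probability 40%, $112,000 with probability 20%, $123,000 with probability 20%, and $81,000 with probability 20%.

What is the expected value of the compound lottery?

EV(A) = 0.95 × 40000 + 0.04 × 167000 + 0.01 × 152000 = 38000 + 6680 + 1520 = 46200
EV(B) = 0.4 × 79000 + 0.2 × 112000 + 0.2 × 123000 + 0.2 × 81000 = 31600 + 22400 + 24600 + 16200 = 94800
Overall = 0.4 × 46200 + 0.6 × 94800 = 18480 + 56880 = 75360

$75,360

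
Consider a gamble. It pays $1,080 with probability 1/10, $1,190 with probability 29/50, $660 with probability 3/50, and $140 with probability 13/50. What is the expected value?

$874.20

EV = 1/10 × 1080 + 29/50 × 1190 + 3/50 × 660 + 13/50 × 140 = 108 + 690.2 + 39.6 + 36.4 = 874.2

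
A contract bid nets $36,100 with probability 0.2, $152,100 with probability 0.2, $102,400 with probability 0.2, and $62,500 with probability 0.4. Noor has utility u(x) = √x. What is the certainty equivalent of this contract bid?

$78,400

E[u] = 0.2·√36100 + 0.2·√152100 + 0.2·√102400 + 0.4·√62500 = 0.2·190 + 0.2·390 + 0.2·320 + 0.4·250 = 280
CE = (280)² = 78400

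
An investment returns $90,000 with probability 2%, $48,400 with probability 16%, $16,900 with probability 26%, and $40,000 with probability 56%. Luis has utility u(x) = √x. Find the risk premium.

E[u] = 0.02·√90000 + 0.16·√48400 + 0.26·√16900 + 0.56·√40000 = 0.02·300 + 0.16·220 + 0.26·130 + 0.56·200 = 187
CE = (187)² = 34969
Risk premium = EV − CE = 36338 − 34969 = 1369

$1,369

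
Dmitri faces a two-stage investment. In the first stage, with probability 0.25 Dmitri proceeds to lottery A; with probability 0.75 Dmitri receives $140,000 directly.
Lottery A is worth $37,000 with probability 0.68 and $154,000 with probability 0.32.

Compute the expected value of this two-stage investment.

EV(A) = 0.68 × 37000 + 0.32 × 154000 = 25160 + 49280 = 74440
Branch B: 140000 (certain)
Overall = 0.25 × 74440 + 0.75 × 140000 = 18610 + 105000 = 123610

$123,610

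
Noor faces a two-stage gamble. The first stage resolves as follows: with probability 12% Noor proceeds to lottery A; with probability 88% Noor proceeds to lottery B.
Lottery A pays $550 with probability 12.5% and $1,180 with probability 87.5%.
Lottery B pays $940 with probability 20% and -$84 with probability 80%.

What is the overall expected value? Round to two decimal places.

EV(A) = 0.125 × 550 + 0.875 × 1180 = 68.75 + 1032.5 = 1101.25
EV(B) = 0.2 × 940 + 0.8 × (-84) = 188 − 67.2 = 120.8
Overall = 0.12 × 1101.25 + 0.88 × 120.8 = 132.15 + 106.304 = 238.454

$238.45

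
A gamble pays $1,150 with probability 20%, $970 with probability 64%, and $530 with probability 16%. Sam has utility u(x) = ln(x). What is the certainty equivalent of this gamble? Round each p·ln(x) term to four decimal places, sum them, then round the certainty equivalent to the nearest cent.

E[u] = 0.2·ln(1150) + 0.64·ln(970) + 0.16·ln(530) = 1.4095 + 4.4015 + 1.0037 = 6.8147
CE = e^6.8147 ≈ 911.14

$911.14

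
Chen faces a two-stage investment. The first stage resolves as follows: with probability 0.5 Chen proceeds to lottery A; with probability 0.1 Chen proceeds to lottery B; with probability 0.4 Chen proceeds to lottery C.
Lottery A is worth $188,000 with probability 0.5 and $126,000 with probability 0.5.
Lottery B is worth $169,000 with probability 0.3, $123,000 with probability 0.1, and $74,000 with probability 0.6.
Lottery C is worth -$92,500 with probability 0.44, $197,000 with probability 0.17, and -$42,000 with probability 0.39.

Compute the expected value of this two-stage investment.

$79,804

EV(A) = 0.5 × 188000 + 0.5 × 126000 = 94000 + 63000 = 157000
EV(B) = 0.3 × 169000 + 0.1 × 123000 + 0.6 × 74000 = 50700 + 12300 + 44400 = 107400
EV(C) = 0.44 × (-92500) + 0.17 × 197000 + 0.39 × (-42000) = -40700 + 33490 − 16380 = -23590
Overall = 0.5 × 157000 + 0.1 × 107400 + 0.4 × (-23590) = 78500 + 10740 − 9436 = 79804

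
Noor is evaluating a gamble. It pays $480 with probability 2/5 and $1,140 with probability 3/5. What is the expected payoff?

EV = 2/5 × 480 + 3/5 × 1140 = 192 + 684 = 876

$876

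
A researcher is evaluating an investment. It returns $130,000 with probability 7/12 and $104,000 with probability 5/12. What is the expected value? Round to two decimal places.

$119,166.67

EV = 7/12 × 130000 + 5/12 × 104000 = 75833.3333 + 43333.3333 = 119166.6667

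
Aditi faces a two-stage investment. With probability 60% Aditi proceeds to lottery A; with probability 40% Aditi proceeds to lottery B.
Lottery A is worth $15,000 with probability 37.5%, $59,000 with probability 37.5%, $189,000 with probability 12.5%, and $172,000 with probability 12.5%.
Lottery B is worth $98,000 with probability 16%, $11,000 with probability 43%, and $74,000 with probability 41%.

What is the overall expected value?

EV(A) = 0.375 × 15000 + 0.375 × 59000 + 0.125 × 189000 + 0.125 × 172000 = 5625 + 22125 + 23625 + 21500 = 72875
EV(B) = 0.16 × 98000 + 0.43 × 11000 + 0.41 × 74000 = 15680 + 4730 + 30340 = 50750
Overall = 0.6 × 72875 + 0.4 × 50750 = 43725 + 20300 = 64025

$64,025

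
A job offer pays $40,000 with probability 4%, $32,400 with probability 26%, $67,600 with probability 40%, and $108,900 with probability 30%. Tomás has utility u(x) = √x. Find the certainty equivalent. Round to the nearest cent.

E[u] = 0.04·√40000 + 0.26·√32400 + 0.4·√67600 + 0.3·√108900 = 0.04·200 + 0.26·180 + 0.4·260 + 0.3·330 = 257.8
CE = (257.8)² = 66460.84

$66,460.84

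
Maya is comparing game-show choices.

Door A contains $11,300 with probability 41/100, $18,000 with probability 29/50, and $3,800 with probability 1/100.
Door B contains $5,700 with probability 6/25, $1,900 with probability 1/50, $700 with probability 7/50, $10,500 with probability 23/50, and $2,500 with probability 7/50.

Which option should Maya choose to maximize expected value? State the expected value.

Door A ($15,111)

Door A = 41/100 × 11300 + 29/50 × 18000 + 1/100 × 3800 = 4633 + 10440 + 38 = 15111
Door B = 6/25 × 5700 + 1/50 × 1900 + 7/50 × 700 + 23/50 × 10500 + 7/50 × 2500 = 1368 + 38 + 98 + 4830 + 350 = 6684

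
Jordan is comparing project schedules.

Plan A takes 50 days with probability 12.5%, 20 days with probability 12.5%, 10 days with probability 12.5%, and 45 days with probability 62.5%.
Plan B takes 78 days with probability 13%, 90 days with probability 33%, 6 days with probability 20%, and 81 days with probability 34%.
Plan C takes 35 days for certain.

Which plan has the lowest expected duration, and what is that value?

Plan C (35 days)

Plan A = 0.125 × 50 + 0.125 × 20 + 0.125 × 10 + 0.625 × 45 = 6.25 + 2.5 + 1.25 + 28.125 = 38.125
Plan B = 0.13 × 78 + 0.33 × 90 + 0.2 × 6 + 0.34 × 81 = 10.14 + 29.7 + 1.2 + 27.54 = 68.58
Plan C: 35 (certain)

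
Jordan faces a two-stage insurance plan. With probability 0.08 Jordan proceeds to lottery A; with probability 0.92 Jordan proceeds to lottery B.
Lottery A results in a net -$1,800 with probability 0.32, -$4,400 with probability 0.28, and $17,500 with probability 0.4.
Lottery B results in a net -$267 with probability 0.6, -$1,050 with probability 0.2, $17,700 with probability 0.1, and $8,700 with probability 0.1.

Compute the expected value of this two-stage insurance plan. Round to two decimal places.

$2,503.58

EV(A) = 0.32 × (-1800) + 0.28 × (-4400) + 0.4 × 17500 = -576 − 1232 + 7000 = 5192
EV(B) = 0.6 × (-267) + 0.2 × (-1050) + 0.1 × 17700 + 0.1 × 8700 = -160.2 − 210 + 1770 + 870 = 2269.8
Overall = 0.08 × 5192 + 0.92 × 2269.8 = 415.36 + 2088.216 = 2503.576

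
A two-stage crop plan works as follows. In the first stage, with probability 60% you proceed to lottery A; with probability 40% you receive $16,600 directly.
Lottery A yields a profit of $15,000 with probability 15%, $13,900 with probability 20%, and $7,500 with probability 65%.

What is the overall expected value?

EV(A) = 0.15 × 15000 + 0.2 × 13900 + 0.65 × 7500 = 2250 + 2780 + 4875 = 9905
Branch B: 16600 (certain)
Overall = 0.6 × 9905 + 0.4 × 16600 = 5943 + 6640 = 12583

$12,583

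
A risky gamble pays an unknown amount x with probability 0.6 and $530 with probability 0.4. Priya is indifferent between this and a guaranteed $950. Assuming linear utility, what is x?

x = $1,230

0.6·x + 0.4·530 = 950
0.6·x = 950 − 212 = 738
x = 738 / 0.6 = 1230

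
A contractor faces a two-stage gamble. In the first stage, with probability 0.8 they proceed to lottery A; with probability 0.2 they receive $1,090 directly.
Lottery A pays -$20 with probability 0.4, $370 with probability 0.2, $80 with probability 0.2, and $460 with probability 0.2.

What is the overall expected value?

EV(A) = 0.4 × (-20) + 0.2 × 370 + 0.2 × 80 + 0.2 × 460 = -8 + 74 + 16 + 92 = 174
Branch B: 1090 (certain)
Overall = 0.8 × 174 + 0.2 × 1090 = 139.2 + 218 = 357.2

$357.20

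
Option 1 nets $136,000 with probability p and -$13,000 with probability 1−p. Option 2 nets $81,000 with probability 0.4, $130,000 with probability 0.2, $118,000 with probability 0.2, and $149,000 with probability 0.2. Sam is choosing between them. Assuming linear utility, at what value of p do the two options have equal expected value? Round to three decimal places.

p = 0.838

EV(Option 2) = 0.4 × 81000 + 0.2 × 130000 + 0.2 × 118000 + 0.2 × 149000 = 32400 + 26000 + 23600 + 29800 = 111800
p·136000 + (1−p)·(-13000) = 111800
149000p − 13000 = 111800
p = (111800 + 13000) / 149000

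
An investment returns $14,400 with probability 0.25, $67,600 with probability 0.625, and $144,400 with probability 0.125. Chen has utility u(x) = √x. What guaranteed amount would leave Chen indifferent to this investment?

$57,600

E[u] = 0.25·√14400 + 0.625·√67600 + 0.125·√144400 = 0.25·120 + 0.625·260 + 0.125·380 = 240
CE = (240)² = 57600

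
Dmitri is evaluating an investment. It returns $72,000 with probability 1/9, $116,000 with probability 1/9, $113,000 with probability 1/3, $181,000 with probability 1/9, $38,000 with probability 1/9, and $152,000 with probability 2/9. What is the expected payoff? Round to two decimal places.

$116,666.67

EV = 1/9 × 72000 + 1/9 × 116000 + 1/3 × 113000 + 1/9 × 181000 + 1/9 × 38000 + 2/9 × 152000 = 8000 + 12888.8889 + 37666.6667 + 20111.1111 + 4222.2222 + 33777.7778 = 116666.6667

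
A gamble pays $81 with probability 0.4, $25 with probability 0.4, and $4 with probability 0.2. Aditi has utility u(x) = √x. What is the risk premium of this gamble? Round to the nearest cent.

$7.20

E[u] = 0.4·√81 + 0.4·√25 + 0.2·√4 = 0.4·9 + 0.4·5 + 0.2·2 = 6
CE = (6)² = 36
Risk premium = EV − CE = 43.2 − 36 = 7.2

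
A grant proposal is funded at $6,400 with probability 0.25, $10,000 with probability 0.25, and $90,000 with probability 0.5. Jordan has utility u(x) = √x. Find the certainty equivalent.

$38,025

E[u] = 0.25·√6400 + 0.25·√10000 + 0.5·√90000 = 0.25·80 + 0.25·100 + 0.5·300 = 195
CE = (195)² = 38025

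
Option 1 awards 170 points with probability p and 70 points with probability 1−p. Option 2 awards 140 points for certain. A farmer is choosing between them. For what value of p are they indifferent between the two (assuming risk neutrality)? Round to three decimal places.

p = 0.700

p·170 + (1−p)·70 = 140
100p + 70 = 140
p = (140 − 70) / 100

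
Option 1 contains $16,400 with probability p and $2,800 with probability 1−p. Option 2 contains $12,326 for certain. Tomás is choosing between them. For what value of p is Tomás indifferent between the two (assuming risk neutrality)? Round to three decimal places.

p = 0.700

p·16400 + (1−p)·2800 = 12326
13600p + 2800 = 12326
p = (12326 − 2800) / 13600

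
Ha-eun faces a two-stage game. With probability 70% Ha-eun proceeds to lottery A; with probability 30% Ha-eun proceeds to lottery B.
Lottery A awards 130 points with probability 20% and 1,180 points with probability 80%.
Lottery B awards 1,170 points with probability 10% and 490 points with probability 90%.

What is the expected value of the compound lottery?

846.4 points

EV(A) = 0.2 × 130 + 0.8 × 1180 = 26 + 944 = 970
EV(B) = 0.1 × 1170 + 0.9 × 490 = 117 + 441 = 558
Overall = 0.7 × 970 + 0.3 × 558 = 679 + 167.4 = 846.4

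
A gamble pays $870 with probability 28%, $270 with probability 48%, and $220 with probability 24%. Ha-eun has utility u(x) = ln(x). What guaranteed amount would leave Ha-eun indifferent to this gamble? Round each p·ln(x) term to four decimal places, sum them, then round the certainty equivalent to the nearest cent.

$356.70

E[u] = 0.28·ln(870) + 0.48·ln(270) + 0.24·ln(220) = 1.8952 + 2.6872 + 1.2945 = 5.8769
CE = e^5.8769 ≈ 356.70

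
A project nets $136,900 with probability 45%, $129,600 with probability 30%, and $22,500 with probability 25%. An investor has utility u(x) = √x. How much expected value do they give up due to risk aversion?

E[u] = 0.45·√136900 + 0.3·√129600 + 0.25·√22500 = 0.45·370 + 0.3·360 + 0.25·150 = 312
CE = (312)² = 97344
Risk premium = EV − CE = 106110 − 97344 = 8766

$8,766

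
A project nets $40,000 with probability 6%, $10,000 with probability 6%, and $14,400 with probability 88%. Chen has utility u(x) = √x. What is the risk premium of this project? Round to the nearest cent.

$395.04

E[u] = 0.06·√40000 + 0.06·√10000 + 0.88·√14400 = 0.06·200 + 0.06·100 + 0.88·120 = 123.6
CE = (123.6)² = 15276.96
Risk premium = EV − CE = 15672 − 15276.96 = 395.04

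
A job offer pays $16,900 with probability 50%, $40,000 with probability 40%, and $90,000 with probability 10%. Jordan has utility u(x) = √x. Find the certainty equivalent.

$30,625

E[u] = 0.5·√16900 + 0.4·√40000 + 0.1·√90000 = 0.5·130 + 0.4·200 + 0.1·300 = 175
CE = (175)² = 30625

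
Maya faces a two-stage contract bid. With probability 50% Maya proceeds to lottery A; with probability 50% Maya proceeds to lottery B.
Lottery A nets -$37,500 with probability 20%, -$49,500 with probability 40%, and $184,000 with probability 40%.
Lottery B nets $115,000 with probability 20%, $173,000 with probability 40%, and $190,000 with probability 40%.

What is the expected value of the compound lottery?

$107,250

EV(A) = 0.2 × (-37500) + 0.4 × (-49500) + 0.4 × 184000 = -7500 − 19800 + 73600 = 46300
EV(B) = 0.2 × 115000 + 0.4 × 173000 + 0.4 × 190000 = 23000 + 69200 + 76000 = 168200
Overall = 0.5 × 46300 + 0.5 × 168200 = 23150 + 84100 = 107250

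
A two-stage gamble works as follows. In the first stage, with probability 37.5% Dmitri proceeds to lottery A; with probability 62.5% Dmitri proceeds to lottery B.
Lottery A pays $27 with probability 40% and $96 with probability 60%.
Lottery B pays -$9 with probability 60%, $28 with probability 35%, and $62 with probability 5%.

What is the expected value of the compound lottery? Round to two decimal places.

EV(A) = 0.4 × 27 + 0.6 × 96 = 10.8 + 57.6 = 68.4
EV(B) = 0.6 × (-9) + 0.35 × 28 + 0.05 × 62 = -5.4 + 9.8 + 3.1 = 7.5
Overall = 0.375 × 68.4 + 0.625 × 7.5 = 25.65 + 4.6875 = 30.3375

$30.34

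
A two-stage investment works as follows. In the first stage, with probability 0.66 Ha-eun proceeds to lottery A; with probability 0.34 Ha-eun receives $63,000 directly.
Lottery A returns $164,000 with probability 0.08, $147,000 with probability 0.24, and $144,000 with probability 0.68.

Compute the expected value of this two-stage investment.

$117,991.20

EV(A) = 0.08 × 164000 + 0.24 × 147000 + 0.68 × 144000 = 13120 + 35280 + 97920 = 146320
Branch B: 63000 (certain)
Overall = 0.66 × 146320 + 0.34 × 63000 = 96571.2 + 21420 = 117991.2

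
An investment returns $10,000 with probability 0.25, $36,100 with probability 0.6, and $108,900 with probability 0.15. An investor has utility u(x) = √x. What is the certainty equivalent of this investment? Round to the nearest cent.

$35,532.25

E[u] = 0.25·√10000 + 0.6·√36100 + 0.15·√108900 = 0.25·100 + 0.6·190 + 0.15·330 = 188.5
CE = (188.5)² = 35532.25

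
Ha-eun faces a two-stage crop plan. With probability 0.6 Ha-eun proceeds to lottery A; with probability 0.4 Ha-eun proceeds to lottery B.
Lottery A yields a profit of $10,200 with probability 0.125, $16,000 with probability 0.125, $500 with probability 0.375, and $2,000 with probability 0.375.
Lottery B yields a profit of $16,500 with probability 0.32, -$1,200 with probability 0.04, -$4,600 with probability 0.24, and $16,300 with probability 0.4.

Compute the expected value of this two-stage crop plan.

EV(A) = 0.125 × 10200 + 0.125 × 16000 + 0.375 × 500 + 0.375 × 2000 = 1275 + 2000 + 187.5 + 750 = 4212.5
EV(B) = 0.32 × 16500 + 0.04 × (-1200) + 0.24 × (-4600) + 0.4 × 16300 = 5280 − 48 − 1104 + 6520 = 10648
Overall = 0.6 × 4212.5 + 0.4 × 10648 = 2527.5 + 4259.2 = 6786.7

$6,786.70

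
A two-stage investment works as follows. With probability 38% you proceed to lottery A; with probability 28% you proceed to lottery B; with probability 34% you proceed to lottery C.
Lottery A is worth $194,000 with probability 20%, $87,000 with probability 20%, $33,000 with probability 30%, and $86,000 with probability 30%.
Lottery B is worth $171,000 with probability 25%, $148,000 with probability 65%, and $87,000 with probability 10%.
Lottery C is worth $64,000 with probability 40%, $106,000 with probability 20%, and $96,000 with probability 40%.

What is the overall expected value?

EV(A) = 0.2 × 194000 + 0.2 × 87000 + 0.3 × 33000 + 0.3 × 86000 = 38800 + 17400 + 9900 + 25800 = 91900
EV(B) = 0.25 × 171000 + 0.65 × 148000 + 0.1 × 87000 = 42750 + 96200 + 8700 = 147650
EV(C) = 0.4 × 64000 + 0.2 × 106000 + 0.4 × 96000 = 25600 + 21200 + 38400 = 85200
Overall = 0.38 × 91900 + 0.28 × 147650 + 0.34 × 85200 = 34922 + 41342 + 28968 = 105232

$105,232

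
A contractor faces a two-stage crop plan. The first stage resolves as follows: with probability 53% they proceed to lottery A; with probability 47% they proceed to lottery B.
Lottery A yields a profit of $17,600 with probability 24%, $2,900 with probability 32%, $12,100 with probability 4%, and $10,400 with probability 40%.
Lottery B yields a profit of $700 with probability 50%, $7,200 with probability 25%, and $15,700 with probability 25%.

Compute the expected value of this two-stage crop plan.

EV(A) = 0.24 × 17600 + 0.32 × 2900 + 0.04 × 12100 + 0.4 × 10400 = 4224 + 928 + 484 + 4160 = 9796
EV(B) = 0.5 × 700 + 0.25 × 7200 + 0.25 × 15700 = 350 + 1800 + 3925 = 6075
Overall = 0.53 × 9796 + 0.47 × 6075 = 5191.88 + 2855.25 = 8047.13

$8,047.13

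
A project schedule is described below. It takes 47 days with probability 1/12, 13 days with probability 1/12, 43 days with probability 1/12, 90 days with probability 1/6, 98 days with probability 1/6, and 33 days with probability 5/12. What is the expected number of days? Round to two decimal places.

EV = 1/12 × 47 + 1/12 × 13 + 1/12 × 43 + 1/6 × 90 + 1/6 × 98 + 5/12 × 33 = 3.9167 + 1.0833 + 3.5833 + 15 + 16.3333 + 13.75 = 53.6667

53.67 days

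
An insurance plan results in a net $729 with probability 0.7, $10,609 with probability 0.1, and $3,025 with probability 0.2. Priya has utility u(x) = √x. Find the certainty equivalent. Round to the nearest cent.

$1,616.04

E[u] = 0.7·√729 + 0.1·√10609 + 0.2·√3025 = 0.7·27 + 0.1·103 + 0.2·55 = 40.2
CE = (40.2)² = 1616.04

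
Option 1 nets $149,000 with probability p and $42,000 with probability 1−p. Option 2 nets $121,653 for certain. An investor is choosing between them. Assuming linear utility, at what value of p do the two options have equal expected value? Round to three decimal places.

p·149000 + (1−p)·42000 = 121653
107000p + 42000 = 121653
p = (121653 − 42000) / 107000

p = 0.744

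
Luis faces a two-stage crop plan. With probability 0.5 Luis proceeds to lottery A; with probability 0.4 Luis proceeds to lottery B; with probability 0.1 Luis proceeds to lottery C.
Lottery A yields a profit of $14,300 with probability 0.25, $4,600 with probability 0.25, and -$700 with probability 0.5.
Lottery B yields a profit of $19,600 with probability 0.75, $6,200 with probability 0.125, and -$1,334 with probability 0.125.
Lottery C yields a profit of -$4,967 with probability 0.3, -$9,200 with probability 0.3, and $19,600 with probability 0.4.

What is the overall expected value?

EV(A) = 0.25 × 14300 + 0.25 × 4600 + 0.5 × (-700) = 3575 + 1150 − 350 = 4375
EV(B) = 0.75 × 19600 + 0.125 × 6200 + 0.125 × (-1334) = 14700 + 775 − 166.75 = 15308.25
EV(C) = 0.3 × (-4967) + 0.3 × (-9200) + 0.4 × 19600 = -1490.1 − 2760 + 7840 = 3589.9
Overall = 0.5 × 4375 + 0.4 × 15308.25 + 0.1 × 3589.9 = 2187.5 + 6123.3 + 358.99 = 8669.79

$8,669.79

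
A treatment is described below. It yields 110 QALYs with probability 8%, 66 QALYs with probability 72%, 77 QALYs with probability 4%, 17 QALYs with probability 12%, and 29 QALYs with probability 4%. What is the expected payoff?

EV = 0.08 × 110 + 0.72 × 66 + 0.04 × 77 + 0.12 × 17 + 0.04 × 29 = 8.8 + 47.52 + 3.08 + 2.04 + 1.16 = 62.6

62.6 QALYs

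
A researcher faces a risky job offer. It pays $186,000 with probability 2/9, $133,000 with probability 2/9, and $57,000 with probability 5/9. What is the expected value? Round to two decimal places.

$102,555.56

EV = 2/9 × 186000 + 2/9 × 133000 + 5/9 × 57000 = 41333.3333 + 29555.5556 + 31666.6667 = 102555.5556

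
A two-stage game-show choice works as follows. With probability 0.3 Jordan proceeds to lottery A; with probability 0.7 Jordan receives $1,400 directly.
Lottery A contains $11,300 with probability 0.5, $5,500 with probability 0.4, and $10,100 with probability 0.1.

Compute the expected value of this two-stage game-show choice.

$3,638

EV(A) = 0.5 × 11300 + 0.4 × 5500 + 0.1 × 10100 = 5650 + 2200 + 1010 = 8860
Branch B: 1400 (certain)
Overall = 0.3 × 8860 + 0.7 × 1400 = 2658 + 980 = 3638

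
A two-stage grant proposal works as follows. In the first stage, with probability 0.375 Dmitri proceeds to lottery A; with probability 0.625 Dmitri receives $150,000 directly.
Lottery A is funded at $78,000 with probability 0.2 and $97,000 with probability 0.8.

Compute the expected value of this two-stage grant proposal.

EV(A) = 0.2 × 78000 + 0.8 × 97000 = 15600 + 77600 = 93200
Branch B: 150000 (certain)
Overall = 0.375 × 93200 + 0.625 × 150000 = 34950 + 93750 = 128700

$128,700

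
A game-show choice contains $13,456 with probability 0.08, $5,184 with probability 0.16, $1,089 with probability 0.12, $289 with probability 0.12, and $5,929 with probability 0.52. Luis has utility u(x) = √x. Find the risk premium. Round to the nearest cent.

E[u] = 0.08·√13456 + 0.16·√5184 + 0.12·√1089 + 0.12·√289 + 0.52·√5929 = 0.08·116 + 0.16·72 + 0.12·33 + 0.12·17 + 0.52·77 = 66.84
CE = (66.84)² = 4467.5856
Risk premium = EV − CE = 5154.36 − 4467.5856 = 686.7744

$686.77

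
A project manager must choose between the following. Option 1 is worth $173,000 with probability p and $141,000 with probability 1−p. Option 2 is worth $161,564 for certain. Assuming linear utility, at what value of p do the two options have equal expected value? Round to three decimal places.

p·173000 + (1−p)·141000 = 161564
32000p + 141000 = 161564
p = (161564 − 141000) / 32000

p = 0.643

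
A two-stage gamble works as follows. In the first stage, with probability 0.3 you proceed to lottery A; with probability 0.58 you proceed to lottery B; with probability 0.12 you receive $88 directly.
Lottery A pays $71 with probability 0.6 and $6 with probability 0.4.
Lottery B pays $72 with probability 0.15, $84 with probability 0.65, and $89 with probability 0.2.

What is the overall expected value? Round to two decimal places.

EV(A) = 0.6 × 71 + 0.4 × 6 = 42.6 + 2.4 = 45
EV(B) = 0.15 × 72 + 0.65 × 84 + 0.2 × 89 = 10.8 + 54.6 + 17.8 = 83.2
Branch C: 88 (certain)
Overall = 0.3 × 45 + 0.58 × 83.2 + 0.12 × 88 = 13.5 + 48.256 + 10.56 = 72.316

$72.32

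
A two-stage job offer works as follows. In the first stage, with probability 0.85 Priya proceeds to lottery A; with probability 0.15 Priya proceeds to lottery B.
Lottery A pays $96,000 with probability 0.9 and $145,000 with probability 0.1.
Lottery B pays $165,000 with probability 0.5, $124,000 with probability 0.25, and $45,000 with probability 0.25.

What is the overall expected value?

$104,477.50

EV(A) = 0.9 × 96000 + 0.1 × 145000 = 86400 + 14500 = 100900
EV(B) = 0.5 × 165000 + 0.25 × 124000 + 0.25 × 45000 = 82500 + 31000 + 11250 = 124750
Overall = 0.85 × 100900 + 0.15 × 124750 = 85765 + 18712.5 = 104477.5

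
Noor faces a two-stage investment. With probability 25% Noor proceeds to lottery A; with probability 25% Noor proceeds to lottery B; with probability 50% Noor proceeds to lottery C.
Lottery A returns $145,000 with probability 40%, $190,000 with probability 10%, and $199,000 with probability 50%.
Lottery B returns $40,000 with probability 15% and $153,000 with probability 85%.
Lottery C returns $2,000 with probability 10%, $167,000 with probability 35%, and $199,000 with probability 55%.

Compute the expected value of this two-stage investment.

EV(A) = 0.4 × 145000 + 0.1 × 190000 + 0.5 × 199000 = 58000 + 19000 + 99500 = 176500
EV(B) = 0.15 × 40000 + 0.85 × 153000 = 6000 + 130050 = 136050
EV(C) = 0.1 × 2000 + 0.35 × 167000 + 0.55 × 199000 = 200 + 58450 + 109450 = 168100
Overall = 0.25 × 176500 + 0.25 × 136050 + 0.5 × 168100 = 44125 + 34012.5 + 84050 = 162187.5

$162,187.50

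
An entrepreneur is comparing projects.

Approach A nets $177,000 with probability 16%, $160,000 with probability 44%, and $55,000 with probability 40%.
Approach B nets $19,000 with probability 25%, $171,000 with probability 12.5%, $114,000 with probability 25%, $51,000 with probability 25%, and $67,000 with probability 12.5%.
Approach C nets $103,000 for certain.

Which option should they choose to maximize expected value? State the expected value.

Approach A = 0.16 × 177000 + 0.44 × 160000 + 0.4 × 55000 = 28320 + 70400 + 22000 = 120720
Approach B = 0.25 × 19000 + 0.125 × 171000 + 0.25 × 114000 + 0.25 × 51000 + 0.125 × 67000 = 4750 + 21375 + 28500 + 12750 + 8375 = 75750
Approach C: 103000 (certain)

Approach A ($120,720)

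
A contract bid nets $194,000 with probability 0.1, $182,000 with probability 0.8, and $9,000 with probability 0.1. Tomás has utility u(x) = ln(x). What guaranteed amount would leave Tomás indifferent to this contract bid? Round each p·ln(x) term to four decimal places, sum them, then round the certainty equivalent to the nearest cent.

$135,604.79

E[u] = 0.1·ln(194000) + 0.8·ln(182000) + 0.1·ln(9000) = 1.2176 + 9.6894 + 0.9105 = 11.8175
CE = e^11.8175 ≈ 135604.79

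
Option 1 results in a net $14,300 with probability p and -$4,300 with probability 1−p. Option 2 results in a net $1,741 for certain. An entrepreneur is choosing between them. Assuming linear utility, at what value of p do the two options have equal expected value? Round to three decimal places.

p·14300 + (1−p)·(-4300) = 1741
18600p − 4300 = 1741
p = (1741 + 4300) / 18600

p = 0.325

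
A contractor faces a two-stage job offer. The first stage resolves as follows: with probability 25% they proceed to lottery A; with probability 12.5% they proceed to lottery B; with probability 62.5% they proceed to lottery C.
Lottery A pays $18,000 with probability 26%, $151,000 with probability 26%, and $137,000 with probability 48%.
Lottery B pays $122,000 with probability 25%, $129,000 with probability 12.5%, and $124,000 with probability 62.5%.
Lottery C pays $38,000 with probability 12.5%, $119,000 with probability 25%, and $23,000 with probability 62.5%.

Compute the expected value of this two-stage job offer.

EV(A) = 0.26 × 18000 + 0.26 × 151000 + 0.48 × 137000 = 4680 + 39260 + 65760 = 109700
EV(B) = 0.25 × 122000 + 0.125 × 129000 + 0.625 × 124000 = 30500 + 16125 + 77500 = 124125
EV(C) = 0.125 × 38000 + 0.25 × 119000 + 0.625 × 23000 = 4750 + 29750 + 14375 = 48875
Overall = 0.25 × 109700 + 0.125 × 124125 + 0.625 × 48875 = 27425 + 15515.625 + 30546.875 = 73487.5

$73,487.50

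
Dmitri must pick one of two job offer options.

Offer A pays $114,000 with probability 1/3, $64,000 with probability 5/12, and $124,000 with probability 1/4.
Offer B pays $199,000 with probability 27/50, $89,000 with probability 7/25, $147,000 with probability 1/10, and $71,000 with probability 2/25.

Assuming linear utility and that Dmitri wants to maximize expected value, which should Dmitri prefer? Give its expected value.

Offer B ($152,760)

Offer A = 1/3 × 114000 + 5/12 × 64000 + 1/4 × 124000 = 38000 + 26666.6667 + 31000 = 95666.6667
Offer B = 27/50 × 199000 + 7/25 × 89000 + 1/10 × 147000 + 2/25 × 71000 = 107460 + 24920 + 14700 + 5680 = 152760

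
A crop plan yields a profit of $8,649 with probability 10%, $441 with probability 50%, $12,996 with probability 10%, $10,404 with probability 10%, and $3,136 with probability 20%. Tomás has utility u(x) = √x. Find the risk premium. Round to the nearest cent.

$1,285.84

E[u] = 0.1·√8649 + 0.5·√441 + 0.1·√12996 + 0.1·√10404 + 0.2·√3136 = 0.1·93 + 0.5·21 + 0.1·114 + 0.1·102 + 0.2·56 = 52.6
CE = (52.6)² = 2766.76
Risk premium = EV − CE = 4052.6 − 2766.76 = 1285.84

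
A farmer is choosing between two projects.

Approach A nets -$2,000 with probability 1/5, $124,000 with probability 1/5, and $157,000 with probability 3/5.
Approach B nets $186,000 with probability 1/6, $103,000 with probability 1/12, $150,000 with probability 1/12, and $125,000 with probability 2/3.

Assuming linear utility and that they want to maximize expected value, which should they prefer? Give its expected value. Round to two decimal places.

Approach B ($135,416.67)

Approach A = 1/5 × (-2000) + 1/5 × 124000 + 3/5 × 157000 = -400 + 24800 + 94200 = 118600
Approach B = 1/6 × 186000 + 1/12 × 103000 + 1/12 × 150000 + 2/3 × 125000 = 31000 + 8583.3333 + 12500 + 83333.3333 = 135416.6667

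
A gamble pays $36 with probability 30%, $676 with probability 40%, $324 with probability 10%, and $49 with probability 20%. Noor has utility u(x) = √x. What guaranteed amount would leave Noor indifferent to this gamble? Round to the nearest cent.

$237.16

E[u] = 0.3·√36 + 0.4·√676 + 0.1·√324 + 0.2·√49 = 0.3·6 + 0.4·26 + 0.1·18 + 0.2·7 = 15.4
CE = (15.4)² = 237.16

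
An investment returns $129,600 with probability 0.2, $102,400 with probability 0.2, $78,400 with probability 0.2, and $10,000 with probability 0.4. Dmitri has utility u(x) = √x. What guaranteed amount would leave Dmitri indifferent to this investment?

E[u] = 0.2·√129600 + 0.2·√102400 + 0.2·√78400 + 0.4·√10000 = 0.2·360 + 0.2·320 + 0.2·280 + 0.4·100 = 232
CE = (232)² = 53824

$53,824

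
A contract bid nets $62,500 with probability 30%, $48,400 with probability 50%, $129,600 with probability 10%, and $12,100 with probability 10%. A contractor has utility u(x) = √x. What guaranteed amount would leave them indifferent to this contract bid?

E[u] = 0.3·√62500 + 0.5·√48400 + 0.1·√129600 + 0.1·√12100 = 0.3·250 + 0.5·220 + 0.1·360 + 0.1·110 = 232
CE = (232)² = 53824

$53,824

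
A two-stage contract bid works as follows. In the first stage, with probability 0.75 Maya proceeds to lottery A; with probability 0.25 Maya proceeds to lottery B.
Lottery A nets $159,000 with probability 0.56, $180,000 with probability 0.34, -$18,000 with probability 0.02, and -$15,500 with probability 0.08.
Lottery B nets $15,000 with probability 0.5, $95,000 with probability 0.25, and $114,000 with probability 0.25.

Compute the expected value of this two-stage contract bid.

$126,417.50

EV(A) = 0.56 × 159000 + 0.34 × 180000 + 0.02 × (-18000) + 0.08 × (-15500) = 89040 + 61200 − 360 − 1240 = 148640
EV(B) = 0.5 × 15000 + 0.25 × 95000 + 0.25 × 114000 = 7500 + 23750 + 28500 = 59750
Overall = 0.75 × 148640 + 0.25 × 59750 = 111480 + 14937.5 = 126417.5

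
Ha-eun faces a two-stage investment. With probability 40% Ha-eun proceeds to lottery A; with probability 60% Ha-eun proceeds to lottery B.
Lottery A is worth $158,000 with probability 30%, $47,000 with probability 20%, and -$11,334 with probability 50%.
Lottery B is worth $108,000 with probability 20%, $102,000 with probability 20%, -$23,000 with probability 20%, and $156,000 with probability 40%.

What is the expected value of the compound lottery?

EV(A) = 0.3 × 158000 + 0.2 × 47000 + 0.5 × (-11334) = 47400 + 9400 − 5667 = 51133
EV(B) = 0.2 × 108000 + 0.2 × 102000 + 0.2 × (-23000) + 0.4 × 156000 = 21600 + 20400 − 4600 + 62400 = 99800
Overall = 0.4 × 51133 + 0.6 × 99800 = 20453.2 + 59880 = 80333.2

$80,333.20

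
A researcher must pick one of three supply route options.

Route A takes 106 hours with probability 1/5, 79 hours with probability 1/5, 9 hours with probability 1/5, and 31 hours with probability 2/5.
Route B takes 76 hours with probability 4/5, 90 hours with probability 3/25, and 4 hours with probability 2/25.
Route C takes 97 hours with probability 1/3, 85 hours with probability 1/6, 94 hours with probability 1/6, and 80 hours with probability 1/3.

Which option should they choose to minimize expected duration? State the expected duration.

Route A (51.2 hours)

Route A = 1/5 × 106 + 1/5 × 79 + 1/5 × 9 + 2/5 × 31 = 21.2 + 15.8 + 1.8 + 12.4 = 51.2
Route B = 4/5 × 76 + 3/25 × 90 + 2/25 × 4 = 60.8 + 10.8 + 0.32 = 71.92
Route C = 1/3 × 97 + 1/6 × 85 + 1/6 × 94 + 1/3 × 80 = 32.3333 + 14.1667 + 15.6667 + 26.6667 = 88.8333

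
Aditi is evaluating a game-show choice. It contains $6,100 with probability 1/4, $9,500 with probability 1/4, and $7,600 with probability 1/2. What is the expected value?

$7,700

EV = 1/4 × 6100 + 1/4 × 9500 + 1/2 × 7600 = 1525 + 2375 + 3800 = 7700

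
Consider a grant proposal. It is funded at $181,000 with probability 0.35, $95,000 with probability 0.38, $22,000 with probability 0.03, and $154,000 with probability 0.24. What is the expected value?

EV = 0.35 × 181000 + 0.38 × 95000 + 0.03 × 22000 + 0.24 × 154000 = 63350 + 36100 + 660 + 36960 = 137070

$137,070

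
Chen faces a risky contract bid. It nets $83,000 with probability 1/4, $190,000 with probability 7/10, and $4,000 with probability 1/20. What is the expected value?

$153,950

EV = 1/4 × 83000 + 7/10 × 190000 + 1/20 × 4000 = 20750 + 133000 + 200 = 153950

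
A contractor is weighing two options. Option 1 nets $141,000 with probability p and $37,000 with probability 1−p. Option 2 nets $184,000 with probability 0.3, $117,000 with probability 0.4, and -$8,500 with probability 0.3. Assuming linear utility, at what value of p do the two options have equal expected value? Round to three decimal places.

p = 0.600

EV(Option 2) = 0.3 × 184000 + 0.4 × 117000 + 0.3 × (-8500) = 55200 + 46800 − 2550 = 99450
p·141000 + (1−p)·37000 = 99450
104000p + 37000 = 99450
p = (99450 − 37000) / 104000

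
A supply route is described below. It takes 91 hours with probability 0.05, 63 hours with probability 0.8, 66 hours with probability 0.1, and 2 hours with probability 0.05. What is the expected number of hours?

EV = 0.05 × 91 + 0.8 × 63 + 0.1 × 66 + 0.05 × 2 = 4.55 + 50.4 + 6.6 + 0.1 = 61.65

61.65 hours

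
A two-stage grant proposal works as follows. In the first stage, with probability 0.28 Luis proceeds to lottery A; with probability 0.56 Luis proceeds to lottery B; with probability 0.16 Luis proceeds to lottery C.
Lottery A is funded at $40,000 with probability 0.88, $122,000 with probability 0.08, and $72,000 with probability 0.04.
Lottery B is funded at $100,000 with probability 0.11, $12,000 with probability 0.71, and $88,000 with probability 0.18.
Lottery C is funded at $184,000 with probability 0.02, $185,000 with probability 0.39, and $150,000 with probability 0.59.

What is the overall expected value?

EV(A) = 0.88 × 40000 + 0.08 × 122000 + 0.04 × 72000 = 35200 + 9760 + 2880 = 47840
EV(B) = 0.11 × 100000 + 0.71 × 12000 + 0.18 × 88000 = 11000 + 8520 + 15840 = 35360
EV(C) = 0.02 × 184000 + 0.39 × 185000 + 0.59 × 150000 = 3680 + 72150 + 88500 = 164330
Overall = 0.28 × 47840 + 0.56 × 35360 + 0.16 × 164330 = 13395.2 + 19801.6 + 26292.8 = 59489.6

$59,489.60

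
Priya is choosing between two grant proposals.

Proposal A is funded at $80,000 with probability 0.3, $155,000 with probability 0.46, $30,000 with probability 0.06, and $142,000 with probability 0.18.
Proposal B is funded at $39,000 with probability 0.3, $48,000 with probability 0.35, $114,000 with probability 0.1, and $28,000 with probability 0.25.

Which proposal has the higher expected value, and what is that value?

Proposal A ($122,660)

Proposal A = 0.3 × 80000 + 0.46 × 155000 + 0.06 × 30000 + 0.18 × 142000 = 24000 + 71300 + 1800 + 25560 = 122660
Proposal B = 0.3 × 39000 + 0.35 × 48000 + 0.1 × 114000 + 0.25 × 28000 = 11700 + 16800 + 11400 + 7000 = 46900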